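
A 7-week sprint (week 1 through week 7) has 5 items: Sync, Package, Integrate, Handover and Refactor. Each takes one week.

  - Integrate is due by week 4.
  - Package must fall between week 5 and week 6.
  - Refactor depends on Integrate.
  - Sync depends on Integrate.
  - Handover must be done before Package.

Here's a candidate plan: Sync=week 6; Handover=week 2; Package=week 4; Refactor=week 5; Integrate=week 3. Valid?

No. Package must fall between week 5 and week 6 is not satisfied.

Refactor depends on Integrate — holds.
Integrate is due by week 4 — holds.
Sync depends on Integrate — holds.
Package must fall between week 5 and week 6 — violated.
Handover must be done before Package — holds.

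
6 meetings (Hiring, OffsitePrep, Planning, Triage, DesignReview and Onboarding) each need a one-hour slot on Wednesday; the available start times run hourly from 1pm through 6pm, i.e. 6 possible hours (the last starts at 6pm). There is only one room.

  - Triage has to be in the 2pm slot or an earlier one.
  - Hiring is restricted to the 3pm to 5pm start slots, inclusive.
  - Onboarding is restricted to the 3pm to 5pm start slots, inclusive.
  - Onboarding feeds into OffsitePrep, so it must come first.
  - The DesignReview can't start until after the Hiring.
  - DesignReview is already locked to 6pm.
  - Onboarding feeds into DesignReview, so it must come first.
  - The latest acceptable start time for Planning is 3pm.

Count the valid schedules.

Splitting on Hiring: it can be 3pm (2), 4pm (2), 5pm (2). Listing each branch's schedules as (OffsitePrep, Planning, Triage, DesignReview, Onboarding):
Hiring=3pm: (5pm,1pm,2pm,6pm,4pm) (5pm,2pm,1pm,6pm,4pm) — 2.
Hiring=4pm: (5pm,1pm,2pm,6pm,3pm) (5pm,2pm,1pm,6pm,3pm) — 2.
Hiring=5pm: (4pm,1pm,2pm,6pm,3pm) (4pm,2pm,1pm,6pm,3pm) — 2.
Summing: 2 + 2 + 2 = 6.

6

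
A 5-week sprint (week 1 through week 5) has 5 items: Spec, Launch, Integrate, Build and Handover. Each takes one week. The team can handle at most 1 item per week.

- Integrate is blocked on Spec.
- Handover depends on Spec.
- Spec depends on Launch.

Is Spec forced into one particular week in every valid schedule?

Spec can be week 2 (e.g. Spec=week 2; Build=week 5; Integrate=week 3; Launch=week 1; Handover=week 4) or week 3 (e.g. Spec in week 3; Build in week 2; Launch in week 1; Handover in week 5; Integrate in week 4).

No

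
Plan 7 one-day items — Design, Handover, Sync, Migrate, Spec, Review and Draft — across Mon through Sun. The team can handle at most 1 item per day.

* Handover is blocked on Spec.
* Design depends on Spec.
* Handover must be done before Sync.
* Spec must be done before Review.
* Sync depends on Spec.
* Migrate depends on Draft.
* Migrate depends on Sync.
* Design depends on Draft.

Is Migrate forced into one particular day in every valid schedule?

Migrate can be Fri (e.g. Draft=Thu, Handover=Tue, Spec=Mon, Sync=Wed, Design=Sat, Migrate=Fri, Review=Sun) or Sat (e.g. Review in Sun; Migrate in Sat; Design in Fri; Handover in Tue; Sync in Wed; Spec in Mon; Draft in Thu).

No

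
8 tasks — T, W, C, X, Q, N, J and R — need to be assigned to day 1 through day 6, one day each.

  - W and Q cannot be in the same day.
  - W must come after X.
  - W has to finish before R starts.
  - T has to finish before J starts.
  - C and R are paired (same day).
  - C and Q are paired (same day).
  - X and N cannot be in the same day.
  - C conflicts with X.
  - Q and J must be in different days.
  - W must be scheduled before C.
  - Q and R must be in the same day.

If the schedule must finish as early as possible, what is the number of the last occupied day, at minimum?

The precedence chain requires at least 3 distinct days.
3 works (last occupied day: day 3): for example C in day 3, T in day 1, Q in day 3, R in day 3, J in day 2, W in day 2, X in day 1, N in day 2.

day 3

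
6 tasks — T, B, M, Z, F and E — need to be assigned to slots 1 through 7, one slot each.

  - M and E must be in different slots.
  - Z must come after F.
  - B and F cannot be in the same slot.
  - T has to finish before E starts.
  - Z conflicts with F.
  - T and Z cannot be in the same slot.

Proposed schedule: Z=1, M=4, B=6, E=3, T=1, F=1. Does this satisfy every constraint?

Z must come after F — violated.
B and F cannot be in the same slot — holds.
T has to finish before E starts — holds.
T and Z cannot be in the same slot — violated.
Z conflicts with F — violated.
M and E must be in different slots — holds.

No — it violates: T and Z cannot be in the same slot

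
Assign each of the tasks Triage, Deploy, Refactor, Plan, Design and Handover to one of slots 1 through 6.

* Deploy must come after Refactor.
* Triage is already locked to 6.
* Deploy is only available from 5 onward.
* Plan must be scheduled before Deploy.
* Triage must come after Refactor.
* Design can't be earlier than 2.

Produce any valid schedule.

Handover -> 1, Design -> 2, Deploy -> 5, Plan -> 1, Triage -> 6, Refactor -> 1

Checking: Plan(1) before Deploy(5); Refactor(1) before Triage(6); Refactor(1) before Deploy(5); Deploy=5 in [5,6]; Triage=6 in [6,6]; Design=2 in [2,6].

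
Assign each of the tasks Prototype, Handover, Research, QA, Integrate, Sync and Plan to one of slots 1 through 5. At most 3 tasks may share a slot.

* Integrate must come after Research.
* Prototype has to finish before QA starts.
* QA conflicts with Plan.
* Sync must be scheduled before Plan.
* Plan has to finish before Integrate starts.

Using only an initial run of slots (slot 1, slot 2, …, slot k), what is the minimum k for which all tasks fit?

The precedence chain requires at least 3 distinct slots.
With at most 3 per slot and 7 tasks, at least 3 slots are needed.
3 works (last occupied slot: 3): for example Handover -> 2; Integrate -> 3; Sync -> 1; QA -> 3; Research -> 1; Plan -> 2; Prototype -> 1.

3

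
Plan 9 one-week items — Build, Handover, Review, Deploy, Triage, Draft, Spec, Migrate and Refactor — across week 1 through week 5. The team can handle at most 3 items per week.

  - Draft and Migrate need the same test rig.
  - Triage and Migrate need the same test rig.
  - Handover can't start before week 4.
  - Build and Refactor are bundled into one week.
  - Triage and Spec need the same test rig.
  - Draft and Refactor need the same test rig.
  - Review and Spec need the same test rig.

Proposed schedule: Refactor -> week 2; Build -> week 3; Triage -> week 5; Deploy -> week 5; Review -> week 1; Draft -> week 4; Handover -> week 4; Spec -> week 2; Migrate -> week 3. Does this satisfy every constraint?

Draft and Migrate need the same test rig — holds.
Triage and Migrate need the same test rig — holds.
The team can handle at most 3 items per week — holds.
Triage and Spec need the same test rig — holds.
Build and Refactor are bundled into one week — violated.
Handover can't start before week 4 — holds.
Draft and Refactor need the same test rig — holds.
Review and Spec need the same test rig — holds.

No — it violates: Build and Refactor are bundled into one week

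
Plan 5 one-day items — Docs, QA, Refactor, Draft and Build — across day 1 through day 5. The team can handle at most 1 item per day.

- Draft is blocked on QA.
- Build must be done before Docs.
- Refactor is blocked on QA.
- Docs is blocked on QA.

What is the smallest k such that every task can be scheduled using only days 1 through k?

The precedence chain requires at least 2 distinct days.
With at most 1 per day and 5 tasks, at least 5 days are needed.
5 works (last occupied day: day 5): for example QA=day 1; Build=day 2; Draft=day 5; Refactor=day 4; Docs=day 3.

5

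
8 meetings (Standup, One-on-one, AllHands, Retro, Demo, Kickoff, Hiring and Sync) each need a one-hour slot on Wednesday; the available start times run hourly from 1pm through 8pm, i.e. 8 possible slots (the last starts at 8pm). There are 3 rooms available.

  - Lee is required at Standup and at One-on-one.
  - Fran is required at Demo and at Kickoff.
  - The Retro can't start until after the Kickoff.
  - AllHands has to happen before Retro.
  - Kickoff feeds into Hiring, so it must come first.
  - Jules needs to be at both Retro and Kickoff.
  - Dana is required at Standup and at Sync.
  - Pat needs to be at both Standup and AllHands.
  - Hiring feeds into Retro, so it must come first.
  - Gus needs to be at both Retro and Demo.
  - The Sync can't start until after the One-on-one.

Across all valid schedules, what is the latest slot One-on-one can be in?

Downstream work caps One-on-one at 7pm.
One-on-one at 7pm is achievable: Sync in 8pm; Retro in 3pm; AllHands in 1pm; Hiring in 2pm; Kickoff in 1pm; One-on-one in 7pm; Demo in 2pm; Standup in 2pm.

7pm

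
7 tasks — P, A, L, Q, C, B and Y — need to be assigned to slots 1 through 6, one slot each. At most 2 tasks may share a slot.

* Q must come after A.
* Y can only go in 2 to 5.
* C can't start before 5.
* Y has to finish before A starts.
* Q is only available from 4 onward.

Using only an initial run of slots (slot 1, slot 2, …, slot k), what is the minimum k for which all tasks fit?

The precedence chain requires at least 3 distinct slots.
With at most 2 per slot and 7 tasks, at least 4 slots are needed.
C can't be placed before 5, so the schedule must run through at least slot 5.
5 works (last occupied slot: 5): for example B -> 2, Q -> 4, C -> 5, A -> 3, Y -> 2, P -> 1, L -> 1.

5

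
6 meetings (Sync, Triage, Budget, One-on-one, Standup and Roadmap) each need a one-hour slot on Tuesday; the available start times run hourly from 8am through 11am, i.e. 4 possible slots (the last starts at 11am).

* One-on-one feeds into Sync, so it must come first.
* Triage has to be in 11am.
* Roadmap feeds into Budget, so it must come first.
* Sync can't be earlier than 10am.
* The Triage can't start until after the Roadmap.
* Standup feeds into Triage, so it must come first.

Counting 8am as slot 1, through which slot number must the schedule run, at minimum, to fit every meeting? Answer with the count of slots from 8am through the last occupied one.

4 slots

The precedence chain requires at least 2 distinct slots.
Triage can't be placed before 11am — that is slot 4 counting from 8am — so the schedule must run through at least 4 slots.
4 works (last occupied slot: 11am): for example Triage=11am, Sync=10am, Budget=9am, Standup=8am, One-on-one=8am, Roadmap=8am.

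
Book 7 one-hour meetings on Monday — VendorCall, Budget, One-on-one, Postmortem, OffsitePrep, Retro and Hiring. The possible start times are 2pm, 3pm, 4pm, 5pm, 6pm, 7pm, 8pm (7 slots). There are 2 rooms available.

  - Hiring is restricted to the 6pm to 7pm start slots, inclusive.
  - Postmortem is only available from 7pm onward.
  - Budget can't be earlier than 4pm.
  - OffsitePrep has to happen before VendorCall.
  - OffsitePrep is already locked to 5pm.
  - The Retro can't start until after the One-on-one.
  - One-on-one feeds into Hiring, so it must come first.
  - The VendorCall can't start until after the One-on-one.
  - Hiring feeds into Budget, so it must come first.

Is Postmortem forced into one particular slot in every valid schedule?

No

Postmortem can be 7pm (e.g. Retro=3pm, Budget=7pm, Hiring=6pm, One-on-one=2pm, OffsitePrep=5pm, VendorCall=6pm, Postmortem=7pm) or 8pm (e.g. OffsitePrep=5pm, VendorCall=6pm, Hiring=6pm, Budget=7pm, One-on-one=2pm, Retro=3pm, Postmortem=8pm).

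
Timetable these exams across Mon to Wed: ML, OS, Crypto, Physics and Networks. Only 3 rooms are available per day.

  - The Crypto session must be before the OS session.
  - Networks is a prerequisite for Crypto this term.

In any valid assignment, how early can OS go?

Wed

Precedence pushes OS to at least Wed.
OS at Wed is achievable: Crypto=Tue; Physics=Mon; ML=Mon; OS=Wed; Networks=Mon.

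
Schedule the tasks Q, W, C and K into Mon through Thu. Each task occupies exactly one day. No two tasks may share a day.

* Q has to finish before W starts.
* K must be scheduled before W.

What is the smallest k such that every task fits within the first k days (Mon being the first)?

The precedence chain requires at least 2 distinct days.
With at most 1 per day and 4 tasks, at least 4 days are needed.
4 works (last occupied day: Thu): for example C in Thu; K in Tue; W in Wed; Q in Mon.

4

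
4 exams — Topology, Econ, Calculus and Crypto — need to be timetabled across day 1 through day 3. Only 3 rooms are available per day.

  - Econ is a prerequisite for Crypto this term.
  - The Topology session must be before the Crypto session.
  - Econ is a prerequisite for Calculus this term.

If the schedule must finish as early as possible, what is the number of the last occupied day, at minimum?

The precedence chain requires at least 2 distinct days.
With at most 3 per day and 4 exams, at least 2 days are needed.
2 works (last occupied day: day 2): for example Crypto=day 2, Econ=day 1, Topology=day 1, Calculus=day 2.

2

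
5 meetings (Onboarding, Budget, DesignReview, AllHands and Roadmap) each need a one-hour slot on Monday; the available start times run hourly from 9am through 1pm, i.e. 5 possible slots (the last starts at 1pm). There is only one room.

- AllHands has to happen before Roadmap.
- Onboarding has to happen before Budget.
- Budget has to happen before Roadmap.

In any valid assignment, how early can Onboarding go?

9am

Downstream work caps Onboarding at 11am.
Onboarding at 9am is achievable: AllHands=11am; DesignReview=1pm; Roadmap=12pm; Onboarding=9am; Budget=10am.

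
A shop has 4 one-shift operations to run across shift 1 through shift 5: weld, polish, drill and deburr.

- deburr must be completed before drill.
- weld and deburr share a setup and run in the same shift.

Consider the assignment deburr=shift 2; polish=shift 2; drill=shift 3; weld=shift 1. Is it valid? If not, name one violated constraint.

deburr must be completed before drill — holds.
weld and deburr share a setup and run in the same shift — violated.

Invalid. weld and deburr share a setup and run in the same shift.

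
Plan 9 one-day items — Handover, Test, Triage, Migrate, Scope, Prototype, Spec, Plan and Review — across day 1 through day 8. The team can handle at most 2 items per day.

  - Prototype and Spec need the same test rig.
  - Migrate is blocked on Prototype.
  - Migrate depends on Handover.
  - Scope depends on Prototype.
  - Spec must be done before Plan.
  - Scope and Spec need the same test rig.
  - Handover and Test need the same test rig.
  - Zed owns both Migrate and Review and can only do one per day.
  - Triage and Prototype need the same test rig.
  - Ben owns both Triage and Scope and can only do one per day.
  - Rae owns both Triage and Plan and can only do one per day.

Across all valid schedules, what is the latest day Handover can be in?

day 7

Downstream work caps Handover at day 7.
Handover at day 7 is achievable: Triage in day 3, Migrate in day 8, Spec in day 3, Test in day 1, Review in day 2, Scope in day 2, Prototype in day 1, Handover in day 7, Plan in day 4.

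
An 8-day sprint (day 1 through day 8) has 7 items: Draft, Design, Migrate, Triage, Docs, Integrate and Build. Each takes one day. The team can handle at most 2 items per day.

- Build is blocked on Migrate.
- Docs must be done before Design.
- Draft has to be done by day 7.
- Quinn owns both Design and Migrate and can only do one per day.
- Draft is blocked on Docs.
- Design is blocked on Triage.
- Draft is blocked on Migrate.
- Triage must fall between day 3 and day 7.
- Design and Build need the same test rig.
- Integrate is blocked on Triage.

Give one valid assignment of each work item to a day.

Draft in day 2; Docs in day 1; Migrate in day 1; Triage in day 3; Integrate in day 4; Design in day 4; Build in day 2

Checking: Migrate(day 1) before Draft(day 2); Docs(day 1) before Draft(day 2); Triage(day 3) before Integrate(day 4); Migrate(day 1) before Build(day 2); Docs(day 1) before Design(day 4); Triage(day 3) before Design(day 4); Design(day 4) != Migrate(day 1); Design(day 4) != Build(day 2); Triage=day 3 in [day 3,day 7]; Draft=day 2 in [day 1,day 7]; max 2 per day (cap 2).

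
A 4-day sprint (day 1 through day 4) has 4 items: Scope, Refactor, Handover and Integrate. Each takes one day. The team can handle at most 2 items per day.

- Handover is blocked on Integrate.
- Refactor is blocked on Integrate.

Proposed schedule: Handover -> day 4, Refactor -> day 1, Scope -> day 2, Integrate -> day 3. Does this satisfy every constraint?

No — it violates: Refactor is blocked on Integrate

The team can handle at most 2 items per day — holds.
Handover is blocked on Integrate — holds.
Refactor is blocked on Integrate — violated.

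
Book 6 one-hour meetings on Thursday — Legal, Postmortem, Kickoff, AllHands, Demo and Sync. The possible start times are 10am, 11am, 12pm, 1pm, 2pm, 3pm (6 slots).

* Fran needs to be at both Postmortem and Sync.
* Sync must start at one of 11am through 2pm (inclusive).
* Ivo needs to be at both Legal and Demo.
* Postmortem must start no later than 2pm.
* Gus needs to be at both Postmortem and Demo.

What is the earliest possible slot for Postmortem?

10am

Postmortem's own window allows nothing later than 2pm.
Postmortem at 10am is achievable: Sync=11am, Legal=10am, Postmortem=10am, Demo=11am, AllHands=10am, Kickoff=10am.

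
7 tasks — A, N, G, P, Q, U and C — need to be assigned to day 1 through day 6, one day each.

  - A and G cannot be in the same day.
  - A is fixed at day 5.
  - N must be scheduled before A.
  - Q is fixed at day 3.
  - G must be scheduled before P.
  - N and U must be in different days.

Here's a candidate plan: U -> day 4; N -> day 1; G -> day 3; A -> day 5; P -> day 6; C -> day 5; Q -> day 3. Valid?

Yes, all constraints hold

G must be scheduled before P — holds.
Q is fixed at day 3 — holds.
A and G cannot be in the same day — holds.
N must be scheduled before A — holds.
N and U must be in different days — holds.
A is fixed at day 5 — holds.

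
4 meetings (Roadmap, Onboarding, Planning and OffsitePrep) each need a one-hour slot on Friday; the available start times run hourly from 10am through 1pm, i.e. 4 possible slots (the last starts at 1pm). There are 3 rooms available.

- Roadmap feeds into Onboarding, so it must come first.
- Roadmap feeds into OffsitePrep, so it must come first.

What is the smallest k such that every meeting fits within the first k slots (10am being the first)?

The precedence chain requires at least 2 distinct slots.
With at most 3 per slot and 4 meetings, at least 2 slots are needed.
2 works (last occupied slot: 11am): for example Roadmap in 10am, Planning in 10am, Onboarding in 11am, OffsitePrep in 11am.

2 slots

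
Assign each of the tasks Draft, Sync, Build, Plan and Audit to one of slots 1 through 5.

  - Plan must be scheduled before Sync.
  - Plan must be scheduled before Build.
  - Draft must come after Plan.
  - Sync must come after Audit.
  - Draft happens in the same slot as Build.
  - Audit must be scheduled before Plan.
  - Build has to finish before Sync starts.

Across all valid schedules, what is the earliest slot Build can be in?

Precedence pushes Build to at least 3; downstream work caps Build at 4.
Build at 3 is achievable: Build=3; Draft=3; Plan=2; Sync=4; Audit=1.

3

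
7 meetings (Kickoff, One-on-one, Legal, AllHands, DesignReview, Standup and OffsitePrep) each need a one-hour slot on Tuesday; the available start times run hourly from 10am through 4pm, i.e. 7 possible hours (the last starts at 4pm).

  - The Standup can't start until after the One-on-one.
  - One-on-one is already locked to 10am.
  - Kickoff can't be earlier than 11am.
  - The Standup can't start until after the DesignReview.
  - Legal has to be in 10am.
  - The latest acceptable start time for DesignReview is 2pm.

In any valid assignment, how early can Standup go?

11am

Precedence pushes Standup to at least 11am.
Standup at 11am is achievable: AllHands -> 10am, Legal -> 10am, Kickoff -> 11am, OffsitePrep -> 10am, DesignReview -> 10am, One-on-one -> 10am, Standup -> 11am.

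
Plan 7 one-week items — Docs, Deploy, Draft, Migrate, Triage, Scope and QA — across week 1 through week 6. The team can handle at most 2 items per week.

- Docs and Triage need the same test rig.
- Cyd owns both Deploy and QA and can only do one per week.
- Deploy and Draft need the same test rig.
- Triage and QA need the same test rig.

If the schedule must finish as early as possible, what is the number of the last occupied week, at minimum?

With at most 2 per week and 7 work items, at least 4 weeks are needed.
4 works (last occupied week: week 4): for example Draft in week 2; Deploy in week 1; Triage in week 3; Docs in week 1; QA in week 4; Migrate in week 2; Scope in week 3.

4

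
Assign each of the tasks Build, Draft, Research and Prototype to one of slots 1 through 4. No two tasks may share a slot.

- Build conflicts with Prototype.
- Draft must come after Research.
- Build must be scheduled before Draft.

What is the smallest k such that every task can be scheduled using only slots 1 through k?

The precedence chain requires at least 2 distinct slots.
With at most 1 per slot and 4 tasks, at least 4 slots are needed.
4 works (last occupied slot: 4): for example Research -> 2, Prototype -> 4, Build -> 1, Draft -> 3.

4 slots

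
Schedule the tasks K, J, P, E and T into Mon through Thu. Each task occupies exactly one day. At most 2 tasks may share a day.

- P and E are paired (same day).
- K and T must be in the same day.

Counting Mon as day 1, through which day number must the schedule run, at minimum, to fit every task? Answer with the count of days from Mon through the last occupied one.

With at most 2 per day and 5 tasks, at least 3 days are needed.
3 works (last occupied day: Wed): for example K in Mon; J in Tue; P in Wed; T in Mon; E in Wed.

3 days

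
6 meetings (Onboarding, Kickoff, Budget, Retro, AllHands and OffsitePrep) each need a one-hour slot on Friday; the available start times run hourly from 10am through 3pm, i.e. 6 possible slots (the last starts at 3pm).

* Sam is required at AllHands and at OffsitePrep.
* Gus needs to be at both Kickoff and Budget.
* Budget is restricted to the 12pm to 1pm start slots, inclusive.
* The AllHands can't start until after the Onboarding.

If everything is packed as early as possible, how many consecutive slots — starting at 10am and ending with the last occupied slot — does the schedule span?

3 slots

The precedence chain requires at least 2 distinct slots.
Budget can't be placed before 12pm — that is slot 3 counting from 10am — so the schedule must run through at least 3 slots.
3 works (last occupied slot: 12pm): for example Onboarding in 10am, Retro in 10am, Budget in 12pm, AllHands in 11am, OffsitePrep in 10am, Kickoff in 10am.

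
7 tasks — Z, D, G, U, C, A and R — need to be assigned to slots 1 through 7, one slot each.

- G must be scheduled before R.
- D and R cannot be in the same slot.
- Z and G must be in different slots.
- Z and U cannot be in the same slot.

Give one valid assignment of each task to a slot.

G=1, R=2, Z=2, D=1, A=1, U=1, C=1

Checking: G(1) before R(2); Z(2) != U(1); D(1) != R(2); Z(2) != G(1).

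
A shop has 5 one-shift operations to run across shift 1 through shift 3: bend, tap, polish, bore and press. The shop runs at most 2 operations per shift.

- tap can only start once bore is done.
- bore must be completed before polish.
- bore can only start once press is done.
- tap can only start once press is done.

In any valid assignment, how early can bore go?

Precedence pushes bore to at least shift 2; downstream work caps bore at shift 2.
bore at shift 2 is achievable: tap in shift 3, bend in shift 1, press in shift 1, bore in shift 2, polish in shift 3.

shift 2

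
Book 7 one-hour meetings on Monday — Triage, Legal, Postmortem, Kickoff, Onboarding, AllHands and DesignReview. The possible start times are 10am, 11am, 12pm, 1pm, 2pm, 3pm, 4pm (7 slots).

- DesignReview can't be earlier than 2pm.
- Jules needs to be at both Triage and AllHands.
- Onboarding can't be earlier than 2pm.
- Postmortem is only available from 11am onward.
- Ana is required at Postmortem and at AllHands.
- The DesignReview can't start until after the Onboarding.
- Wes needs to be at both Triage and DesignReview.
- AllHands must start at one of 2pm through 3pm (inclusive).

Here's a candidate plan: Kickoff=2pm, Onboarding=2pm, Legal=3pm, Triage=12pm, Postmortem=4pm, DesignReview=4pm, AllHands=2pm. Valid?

Yes, all constraints hold

Ana is required at Postmortem and at AllHands — holds.
Jules needs to be at both Triage and AllHands — holds.
Wes needs to be at both Triage and DesignReview — holds.
Onboarding can't be earlier than 2pm — holds.
The DesignReview can't start until after the Onboarding — holds.
Postmortem is only available from 11am onward — holds.
DesignReview can't be earlier than 2pm — holds.
AllHands must start at one of 2pm through 3pm (inclusive) — holds.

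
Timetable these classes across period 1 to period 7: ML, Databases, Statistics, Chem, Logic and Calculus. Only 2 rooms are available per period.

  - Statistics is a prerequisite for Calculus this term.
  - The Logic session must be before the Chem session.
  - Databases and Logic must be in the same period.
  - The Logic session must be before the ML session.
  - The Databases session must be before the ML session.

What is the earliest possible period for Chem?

Precedence pushes Chem to at least period 2.
Chem at period 2 is achievable: ML=period 2, Databases=period 1, Statistics=period 3, Calculus=period 4, Logic=period 1, Chem=period 2.

period 2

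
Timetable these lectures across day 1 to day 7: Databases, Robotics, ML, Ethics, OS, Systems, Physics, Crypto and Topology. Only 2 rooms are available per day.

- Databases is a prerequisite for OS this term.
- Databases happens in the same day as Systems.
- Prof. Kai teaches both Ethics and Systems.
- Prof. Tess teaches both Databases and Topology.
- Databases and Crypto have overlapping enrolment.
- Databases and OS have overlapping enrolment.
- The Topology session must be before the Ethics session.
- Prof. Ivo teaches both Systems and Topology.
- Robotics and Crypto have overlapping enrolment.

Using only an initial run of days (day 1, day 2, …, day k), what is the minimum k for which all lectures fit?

The precedence chain requires at least 2 distinct days.
With at most 2 per day and 9 lectures, at least 5 days are needed.
5 works (last occupied day: day 5): for example Robotics=day 3, OS=day 2, Topology=day 2, Physics=day 4, Systems=day 1, Ethics=day 3, Databases=day 1, Crypto=day 5, ML=day 4.

5 days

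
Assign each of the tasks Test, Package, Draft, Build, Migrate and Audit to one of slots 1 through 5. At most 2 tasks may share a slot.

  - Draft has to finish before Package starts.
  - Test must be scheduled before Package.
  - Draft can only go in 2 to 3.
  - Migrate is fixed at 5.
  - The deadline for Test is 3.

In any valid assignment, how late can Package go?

Precedence pushes Package to at least 3.
Package at 5 is achievable: Build in 1, Package in 5, Draft in 2, Audit in 2, Test in 1, Migrate in 5.

5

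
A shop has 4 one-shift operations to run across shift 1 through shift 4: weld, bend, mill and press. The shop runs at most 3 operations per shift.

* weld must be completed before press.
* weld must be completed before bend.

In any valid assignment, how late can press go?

Precedence pushes press to at least shift 2.
press at shift 4 is achievable: press=shift 4; bend=shift 2; mill=shift 1; weld=shift 1.

shift 4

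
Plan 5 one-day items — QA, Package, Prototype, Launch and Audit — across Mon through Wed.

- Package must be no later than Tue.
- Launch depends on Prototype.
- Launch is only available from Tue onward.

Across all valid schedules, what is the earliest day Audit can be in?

Audit at Mon is achievable: Package=Mon, Launch=Tue, Prototype=Mon, QA=Mon, Audit=Mon.

Mon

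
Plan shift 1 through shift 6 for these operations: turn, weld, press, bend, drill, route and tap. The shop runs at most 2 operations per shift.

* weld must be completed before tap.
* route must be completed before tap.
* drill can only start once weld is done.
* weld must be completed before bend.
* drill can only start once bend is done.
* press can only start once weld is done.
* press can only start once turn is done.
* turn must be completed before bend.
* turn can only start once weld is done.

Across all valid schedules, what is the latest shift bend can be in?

Precedence pushes bend to at least shift 3; downstream work caps bend at shift 5.
bend at shift 5 is achievable: tap -> shift 2; weld -> shift 1; route -> shift 1; bend -> shift 5; turn -> shift 2; drill -> shift 6; press -> shift 3.

shift 5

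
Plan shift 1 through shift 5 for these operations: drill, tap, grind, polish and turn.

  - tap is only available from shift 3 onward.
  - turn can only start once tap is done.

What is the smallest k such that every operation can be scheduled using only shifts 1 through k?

4

The precedence chain requires at least 2 distinct shifts.
Propagating the time windows through the other constraints, turn can't land before shift 4, so the schedule must run through at least shift 4.
4 works (last occupied shift: shift 4): for example turn in shift 4; drill in shift 1; grind in shift 1; tap in shift 3; polish in shift 1.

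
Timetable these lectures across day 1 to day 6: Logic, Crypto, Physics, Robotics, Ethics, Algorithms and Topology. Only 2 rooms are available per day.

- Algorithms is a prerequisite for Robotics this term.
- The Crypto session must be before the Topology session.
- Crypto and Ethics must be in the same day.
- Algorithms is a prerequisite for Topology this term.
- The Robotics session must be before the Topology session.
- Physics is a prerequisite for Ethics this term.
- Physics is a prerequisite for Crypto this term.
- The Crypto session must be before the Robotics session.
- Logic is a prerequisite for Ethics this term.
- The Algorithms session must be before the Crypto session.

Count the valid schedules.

42

Splitting on Logic: it can be day 1 (17), day 2 (17), day 3 (8). Listing each branch's schedules as (Crypto, Physics, Robotics, Ethics, Algorithms, Topology) by day number:
Logic=day 1: (3,1,4,3,2,5) (3,1,4,3,2,6) (3,1,5,3,2,6) (3,2,4,3,1,5) (3,2,4,3,1,6) (3,2,4,3,2,5) (3,2,4,3,2,6) (3,2,5,3,1,6) (3,2,5,3,2,6) (4,1,5,4,2,6) (4,1,5,4,3,6) (4,2,5,4,1,6) (4,2,5,4,2,6) (4,2,5,4,3,6) (4,3,5,4,1,6) (4,3,5,4,2,6) (4,3,5,4,3,6) — 17.
Logic=day 2: (3,1,4,3,1,5) (3,1,4,3,1,6) (3,1,4,3,2,5) (3,1,4,3,2,6) (3,1,5,3,1,6) (3,1,5,3,2,6) (3,2,4,3,1,5) (3,2,4,3,1,6) (3,2,5,3,1,6) (4,1,5,4,1,6) (4,1,5,4,2,6) (4,1,5,4,3,6) (4,2,5,4,1,6) (4,2,5,4,3,6) (4,3,5,4,1,6) (4,3,5,4,2,6) (4,3,5,4,3,6) — 17.
Logic=day 3: (4,1,5,4,1,6) (4,1,5,4,2,6) (4,1,5,4,3,6) (4,2,5,4,1,6) (4,2,5,4,2,6) (4,2,5,4,3,6) (4,3,5,4,1,6) (4,3,5,4,2,6) — 8.
Summing: 17 + 17 + 8 = 42.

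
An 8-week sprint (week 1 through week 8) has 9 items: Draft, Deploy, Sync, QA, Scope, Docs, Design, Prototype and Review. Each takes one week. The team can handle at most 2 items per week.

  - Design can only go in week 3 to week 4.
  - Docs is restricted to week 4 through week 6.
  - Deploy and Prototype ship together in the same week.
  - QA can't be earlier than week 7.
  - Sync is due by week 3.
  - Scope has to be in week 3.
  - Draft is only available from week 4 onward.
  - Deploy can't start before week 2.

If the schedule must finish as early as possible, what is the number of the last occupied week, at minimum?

With at most 2 per week and 9 work items, at least 5 weeks are needed.
QA can't be placed before week 7, so the schedule must run through at least week 7.
7 works (last occupied week: week 7): for example QA=week 7; Deploy=week 2; Docs=week 4; Scope=week 3; Design=week 3; Prototype=week 2; Draft=week 4; Review=week 1; Sync=week 1.

week 7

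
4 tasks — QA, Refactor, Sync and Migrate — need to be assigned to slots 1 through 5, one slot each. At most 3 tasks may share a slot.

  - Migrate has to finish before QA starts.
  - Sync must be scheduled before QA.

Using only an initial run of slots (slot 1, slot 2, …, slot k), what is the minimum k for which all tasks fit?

2 slots

The precedence chain requires at least 2 distinct slots.
With at most 3 per slot and 4 tasks, at least 2 slots are needed.
2 works (last occupied slot: 2): for example Migrate in 1; Refactor in 1; Sync in 1; QA in 2.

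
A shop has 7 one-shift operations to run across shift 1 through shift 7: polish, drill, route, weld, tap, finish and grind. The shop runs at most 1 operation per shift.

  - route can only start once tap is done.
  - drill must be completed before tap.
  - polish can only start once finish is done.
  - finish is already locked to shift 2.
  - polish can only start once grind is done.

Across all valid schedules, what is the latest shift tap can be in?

Precedence pushes tap to at least shift 2; downstream work caps tap at shift 6.
tap at shift 6 is achievable: finish in shift 2; grind in shift 1; tap in shift 6; polish in shift 3; route in shift 7; weld in shift 5; drill in shift 4.

shift 6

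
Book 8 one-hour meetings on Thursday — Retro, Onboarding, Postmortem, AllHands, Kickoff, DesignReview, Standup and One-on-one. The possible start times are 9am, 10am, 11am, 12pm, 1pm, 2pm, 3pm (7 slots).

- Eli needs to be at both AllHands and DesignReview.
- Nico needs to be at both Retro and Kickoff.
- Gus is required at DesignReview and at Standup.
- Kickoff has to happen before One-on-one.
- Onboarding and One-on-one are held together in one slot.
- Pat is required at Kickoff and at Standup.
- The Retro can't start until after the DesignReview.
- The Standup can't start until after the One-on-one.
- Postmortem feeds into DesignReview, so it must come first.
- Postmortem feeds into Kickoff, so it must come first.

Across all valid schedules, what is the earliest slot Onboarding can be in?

Onboarding must be in the same slot as One-on-one, which can't be before 11am, so Onboarding is at least 11am; Onboarding must be in the same slot as One-on-one, which can't be after 2pm, so Onboarding is at most 2pm.
Onboarding at 11am is achievable: AllHands -> 9am, Kickoff -> 10am, Onboarding -> 11am, Standup -> 12pm, One-on-one -> 11am, Postmortem -> 9am, DesignReview -> 10am, Retro -> 11am.

11am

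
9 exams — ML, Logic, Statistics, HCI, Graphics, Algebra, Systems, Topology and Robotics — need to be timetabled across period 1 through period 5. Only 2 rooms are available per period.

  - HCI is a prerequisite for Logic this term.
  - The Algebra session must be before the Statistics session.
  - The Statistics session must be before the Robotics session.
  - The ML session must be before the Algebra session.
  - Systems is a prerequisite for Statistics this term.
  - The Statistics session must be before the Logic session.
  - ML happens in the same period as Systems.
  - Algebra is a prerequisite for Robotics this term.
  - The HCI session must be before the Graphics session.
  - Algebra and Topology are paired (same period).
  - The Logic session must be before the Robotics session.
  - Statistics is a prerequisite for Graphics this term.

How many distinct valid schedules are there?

2

Enumerating: Statistics=period 3, Logic=period 4, Algebra=period 2, HCI=period 3, Robotics=period 5, Topology=period 2, Systems=period 1, Graphics=period 4, ML=period 1 | ML=period 1, Logic=period 4, Algebra=period 2, Topology=period 2, HCI=period 3, Statistics=period 3, Systems=period 1, Graphics=period 5, Robotics=period 5.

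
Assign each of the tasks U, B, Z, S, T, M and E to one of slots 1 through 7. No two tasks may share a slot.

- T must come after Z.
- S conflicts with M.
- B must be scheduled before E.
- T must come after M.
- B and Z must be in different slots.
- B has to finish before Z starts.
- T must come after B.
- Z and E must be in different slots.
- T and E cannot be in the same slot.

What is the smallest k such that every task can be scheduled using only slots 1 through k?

The precedence chain requires at least 3 distinct slots.
With at most 1 per slot and 7 tasks, at least 7 slots are needed.
7 works (last occupied slot: 7): for example U -> 6; Z -> 2; E -> 5; S -> 7; T -> 4; B -> 1; M -> 3.

7 slots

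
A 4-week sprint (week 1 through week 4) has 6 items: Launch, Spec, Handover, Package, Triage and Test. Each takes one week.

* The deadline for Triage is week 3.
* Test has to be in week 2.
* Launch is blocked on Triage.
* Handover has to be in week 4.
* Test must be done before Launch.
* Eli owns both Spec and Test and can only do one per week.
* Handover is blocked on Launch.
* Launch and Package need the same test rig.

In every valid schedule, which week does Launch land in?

week 3

Test is fixed at week 2 and must come before Launch, so Launch is at least week 3.
Handover is fixed at week 4 and must come after Launch, so Launch is at most week 3.
So Launch must be week 3.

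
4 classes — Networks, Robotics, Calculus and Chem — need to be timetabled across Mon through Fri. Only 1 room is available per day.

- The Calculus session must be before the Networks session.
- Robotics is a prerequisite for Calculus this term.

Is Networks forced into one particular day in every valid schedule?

Networks can be Wed (e.g. Networks -> Wed; Robotics -> Mon; Chem -> Thu; Calculus -> Tue) or Thu (e.g. Robotics -> Mon; Networks -> Thu; Calculus -> Tue; Chem -> Wed).

No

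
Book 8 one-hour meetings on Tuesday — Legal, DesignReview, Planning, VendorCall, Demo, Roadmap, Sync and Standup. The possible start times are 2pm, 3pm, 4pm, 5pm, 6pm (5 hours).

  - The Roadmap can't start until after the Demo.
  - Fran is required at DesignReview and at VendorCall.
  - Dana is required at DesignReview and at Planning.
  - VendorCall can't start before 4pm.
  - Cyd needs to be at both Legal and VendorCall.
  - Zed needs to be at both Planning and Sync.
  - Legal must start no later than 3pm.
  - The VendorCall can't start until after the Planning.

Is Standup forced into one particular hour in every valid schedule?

No

Standup can be 2pm (e.g. Legal=2pm, Standup=2pm, Planning=2pm, DesignReview=3pm, Roadmap=3pm, Demo=2pm, VendorCall=4pm, Sync=3pm) or 3pm (e.g. DesignReview in 3pm; Standup in 3pm; Sync in 3pm; Demo in 2pm; Planning in 2pm; Roadmap in 3pm; VendorCall in 4pm; Legal in 2pm).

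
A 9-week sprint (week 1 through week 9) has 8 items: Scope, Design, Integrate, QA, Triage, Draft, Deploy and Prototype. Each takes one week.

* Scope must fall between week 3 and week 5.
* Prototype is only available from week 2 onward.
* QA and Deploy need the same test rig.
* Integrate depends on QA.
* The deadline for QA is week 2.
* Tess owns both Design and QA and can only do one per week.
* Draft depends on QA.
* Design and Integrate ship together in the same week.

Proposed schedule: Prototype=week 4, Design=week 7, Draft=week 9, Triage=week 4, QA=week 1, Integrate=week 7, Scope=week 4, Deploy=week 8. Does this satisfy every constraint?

Yes

Integrate depends on QA — holds.
Scope must fall between week 3 and week 5 — holds.
QA and Deploy need the same test rig — holds.
The deadline for QA is week 2 — holds.
Draft depends on QA — holds.
Design and Integrate ship together in the same week — holds.
Tess owns both Design and QA and can only do one per week — holds.
Prototype is only available from week 2 onward — holds.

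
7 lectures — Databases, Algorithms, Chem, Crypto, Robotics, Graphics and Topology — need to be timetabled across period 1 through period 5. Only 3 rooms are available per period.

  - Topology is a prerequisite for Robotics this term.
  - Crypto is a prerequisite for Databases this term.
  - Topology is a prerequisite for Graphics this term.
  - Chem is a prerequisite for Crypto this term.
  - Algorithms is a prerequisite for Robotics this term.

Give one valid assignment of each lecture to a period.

Crypto in period 2; Robotics in period 2; Databases in period 3; Topology in period 1; Graphics in period 2; Chem in period 1; Algorithms in period 1

Checking: Chem(period 1) before Crypto(period 2); Crypto(period 2) before Databases(period 3); Algorithms(period 1) before Robotics(period 2); Topology(period 1) before Robotics(period 2); Topology(period 1) before Graphics(period 2); max 3 per period (cap 3).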